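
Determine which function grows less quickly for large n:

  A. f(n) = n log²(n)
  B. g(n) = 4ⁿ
A

f(n) = n log²(n) is O(n log² n), while g(n) = 4ⁿ is O(4ⁿ).
Since O(n log² n) grows slower than O(4ⁿ), f(n) is dominated.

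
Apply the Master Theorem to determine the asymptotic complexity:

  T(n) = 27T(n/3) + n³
Θ(n³ log n)

Master Theorem: a = 27, b = 3, f(n) = n³.
Compute the critical exponent d = log₃(27) = 3.
Compare f(n) = Θ(n³) against n^d:
  k = 3 = d, so f(n) = Θ(n^d) — Case 2.
  Work is balanced across levels: T(n) = Θ(n^d log n) = Θ(n³ log n).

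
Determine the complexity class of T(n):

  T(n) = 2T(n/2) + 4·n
Θ(n log n)

Master Theorem: a = 2, b = 2, f(n) = 4·n.
Compute the critical exponent d = log₂(2) = 1.
Compare f(n) = Θ(n) against n^d:
  k = 1 = d, so f(n) = Θ(n^d) — Case 2.
  Work is balanced across levels: T(n) = Θ(n^d log n) = Θ(n log n).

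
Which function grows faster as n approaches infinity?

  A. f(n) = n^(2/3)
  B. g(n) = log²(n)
A

f(n) = n^(2/3) is O(n^(2/3)), while g(n) = log²(n) is O(log² n).
Since O(n^(2/3)) grows faster than O(log² n), f(n) dominates.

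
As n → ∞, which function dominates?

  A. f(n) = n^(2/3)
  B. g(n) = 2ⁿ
B

f(n) = n^(2/3) is O(n^(2/3)), while g(n) = 2ⁿ is O(2ⁿ).
Since O(2ⁿ) grows faster than O(n^(2/3)), g(n) dominates.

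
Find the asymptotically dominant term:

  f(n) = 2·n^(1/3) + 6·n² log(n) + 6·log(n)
6·n² log(n)

Looking at each term:
  - 2·n^(1/3) is O(n^(1/3))
  - 6·n² log(n) is O(n² log n)
  - 6·log(n) is O(log n)

The term 6·n² log(n) (O(n² log n)) grows fastest and dominates all others.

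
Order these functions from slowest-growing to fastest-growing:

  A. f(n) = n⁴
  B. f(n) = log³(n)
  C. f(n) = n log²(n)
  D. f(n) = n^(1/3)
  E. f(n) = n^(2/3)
B < D < E < C < A

Comparing growth rates:
B = log³(n) is O(log³ n)
D = n^(1/3) is O(n^(1/3))
E = n^(2/3) is O(n^(2/3))
C = n log²(n) is O(n log² n)
A = n⁴ is O(n⁴)

Therefore, the order from slowest to fastest is: B < D < E < C < A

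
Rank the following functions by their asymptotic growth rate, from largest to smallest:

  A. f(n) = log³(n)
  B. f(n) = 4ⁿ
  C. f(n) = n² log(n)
B > C > A

Comparing growth rates:
B = 4ⁿ is O(4ⁿ)
C = n² log(n) is O(n² log n)
A = log³(n) is O(log³ n)

Therefore, the order from fastest to slowest is: B > C > A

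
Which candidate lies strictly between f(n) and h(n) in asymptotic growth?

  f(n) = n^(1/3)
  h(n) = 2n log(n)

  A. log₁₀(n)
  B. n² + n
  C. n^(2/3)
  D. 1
C

We need g(n) with n^(1/3) = o(g(n)) and g(n) = o(2n log(n)), i.e. O(n^(1/3)) ≺ g ≺ O(n log n).
Check each option:
  A. log₁₀(n) — O(log n) does not grow strictly faster than f(n)
  B. n² + n — O(n²) does not grow strictly slower than h(n)
  C. n^(2/3) — O(n^(2/3)) is strictly between O(n^(1/3)) and O(n log n) ✓
  D. 1 — O(1) does not grow strictly faster than f(n)

Only option C (n^(2/3)) lies strictly between.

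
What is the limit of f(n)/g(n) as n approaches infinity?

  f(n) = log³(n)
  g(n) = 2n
0

Since log³(n) (O(log³ n)) grows slower than 2n (O(n)),
the ratio f(n)/g(n) → 0 as n → ∞.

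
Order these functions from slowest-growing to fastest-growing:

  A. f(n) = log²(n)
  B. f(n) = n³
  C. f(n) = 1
C < A < B

Comparing growth rates:
C = 1 is O(1)
A = log²(n) is O(log² n)
B = n³ is O(n³)

Therefore, the order from slowest to fastest is: C < A < B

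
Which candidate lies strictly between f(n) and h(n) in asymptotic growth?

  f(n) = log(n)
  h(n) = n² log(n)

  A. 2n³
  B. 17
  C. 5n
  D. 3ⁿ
C

We need g(n) with log(n) = o(g(n)) and g(n) = o(n² log(n)), i.e. O(log n) ≺ g ≺ O(n² log n).
Check each option:
  A. 2n³ — O(n³) does not grow strictly slower than h(n)
  B. 17 — O(1) does not grow strictly faster than f(n)
  C. 5n — O(n) is strictly between O(log n) and O(n² log n) ✓
  D. 3ⁿ — O(3ⁿ) does not grow strictly slower than h(n)

Only option C (5n) lies strictly between.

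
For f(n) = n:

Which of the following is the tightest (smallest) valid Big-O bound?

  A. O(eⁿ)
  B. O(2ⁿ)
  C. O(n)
C

f(n) = n is O(n).
All listed options are valid Big-O bounds (upper bounds),
but O(n) is the tightest (smallest valid bound).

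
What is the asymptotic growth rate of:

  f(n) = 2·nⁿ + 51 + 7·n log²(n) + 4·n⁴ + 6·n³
Θ(nⁿ)

Order the terms by growth rate: 51 ≺ 7·n log²(n) ≺ 6·n³ ≺ 4·n⁴ ≺ 2·nⁿ.
The fastest-growing term 2·nⁿ dominates as n → ∞; dropping its constant factor gives Θ(nⁿ).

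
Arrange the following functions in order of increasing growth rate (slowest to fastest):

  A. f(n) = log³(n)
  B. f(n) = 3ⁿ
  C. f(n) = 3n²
A < C < B

Comparing growth rates:
A = log³(n) is O(log³ n)
C = 3n² is O(n²)
B = 3ⁿ is O(3ⁿ)

Therefore, the order from slowest to fastest is: A < C < B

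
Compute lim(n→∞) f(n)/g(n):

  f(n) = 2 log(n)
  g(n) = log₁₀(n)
log(100)

Since 2 log(n) and log₁₀(n) have the same growth rate (O(log n)),
the ratio converges to a constant: log(100).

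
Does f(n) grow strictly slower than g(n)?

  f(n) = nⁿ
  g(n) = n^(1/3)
False

f(n) = nⁿ is O(nⁿ), and g(n) = n^(1/3) is O(n^(1/3)).
Since O(nⁿ) grows faster than or equal to O(n^(1/3)), f(n) = o(g(n)) is false.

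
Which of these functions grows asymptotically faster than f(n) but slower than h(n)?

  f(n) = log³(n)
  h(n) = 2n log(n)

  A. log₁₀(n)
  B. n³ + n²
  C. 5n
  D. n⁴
C

We need g(n) with log³(n) = o(g(n)) and g(n) = o(2n log(n)), i.e. O(log³ n) ≺ g ≺ O(n log n).
Check each option:
  A. log₁₀(n) — O(log n) does not grow strictly faster than f(n)
  B. n³ + n² — O(n³) does not grow strictly slower than h(n)
  C. 5n — O(n) is strictly between O(log³ n) and O(n log n) ✓
  D. n⁴ — O(n⁴) does not grow strictly slower than h(n)

Only option C (5n) lies strictly between.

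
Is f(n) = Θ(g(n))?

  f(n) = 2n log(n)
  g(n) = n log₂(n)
True

f(n) = 2n log(n) and g(n) = n log₂(n) are both O(n log n).
Since they have the same asymptotic growth rate, f(n) = Θ(g(n)) is true.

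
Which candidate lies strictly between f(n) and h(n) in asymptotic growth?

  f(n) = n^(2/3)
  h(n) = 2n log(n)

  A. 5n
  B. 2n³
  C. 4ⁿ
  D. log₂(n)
A

We need g(n) with n^(2/3) = o(g(n)) and g(n) = o(2n log(n)), i.e. O(n^(2/3)) ≺ g ≺ O(n log n).
Check each option:
  A. 5n — O(n) is strictly between O(n^(2/3)) and O(n log n) ✓
  B. 2n³ — O(n³) does not grow strictly slower than h(n)
  C. 4ⁿ — O(4ⁿ) does not grow strictly slower than h(n)
  D. log₂(n) — O(log n) does not grow strictly faster than f(n)

Only option A (5n) lies strictly between.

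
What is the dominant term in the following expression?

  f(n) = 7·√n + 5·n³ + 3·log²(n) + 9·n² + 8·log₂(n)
5·n³

Looking at each term:
  - 7·√n is O(√n)
  - 5·n³ is O(n³)
  - 3·log²(n) is O(log² n)
  - 9·n² is O(n²)
  - 8·log₂(n) is O(log n)

The term 5·n³ (O(n³)) grows fastest and dominates all others.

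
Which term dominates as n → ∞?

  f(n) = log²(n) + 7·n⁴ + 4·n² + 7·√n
7·n⁴

Looking at each term:
  - log²(n) is O(log² n)
  - 7·n⁴ is O(n⁴)
  - 4·n² is O(n²)
  - 7·√n is O(√n)

The term 7·n⁴ (O(n⁴)) grows fastest and dominates all others.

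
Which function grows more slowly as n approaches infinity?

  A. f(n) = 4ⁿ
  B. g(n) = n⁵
B

f(n) = 4ⁿ is O(4ⁿ), while g(n) = n⁵ is O(n⁵).
Since O(n⁵) grows slower than O(4ⁿ), g(n) is dominated.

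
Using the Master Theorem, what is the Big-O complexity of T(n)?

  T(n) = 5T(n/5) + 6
Θ(n)

Master Theorem: a = 5, b = 5, f(n) = 6.
Compute the critical exponent d = log₅(5) = 1.
Compare f(n) = Θ(1) against n^d:
  k = 0 < d = 1, so f(n) = O(n^(d-ε)) — Case 1.
  The recursion cost dominates: T(n) = Θ(n^d) = Θ(n).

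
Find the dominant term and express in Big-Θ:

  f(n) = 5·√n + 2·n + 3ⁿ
Θ(3ⁿ)

Order the terms by growth rate: 5·√n ≺ 2·n ≺ 3ⁿ.
The fastest-growing term 3ⁿ dominates as n → ∞; dropping its constant factor gives Θ(3ⁿ).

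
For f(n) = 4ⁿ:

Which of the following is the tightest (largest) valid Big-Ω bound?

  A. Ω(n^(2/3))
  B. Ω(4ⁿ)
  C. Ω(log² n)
B

f(n) = 4ⁿ is Ω(4ⁿ).
All listed options are valid Big-Ω bounds (lower bounds),
but Ω(4ⁿ) is the tightest (largest valid bound).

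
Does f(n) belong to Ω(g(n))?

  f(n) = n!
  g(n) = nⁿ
False

f(n) = n! is O(n!), and g(n) = nⁿ is O(nⁿ).
Since O(n!) grows slower than O(nⁿ), f(n) = Ω(g(n)) is false.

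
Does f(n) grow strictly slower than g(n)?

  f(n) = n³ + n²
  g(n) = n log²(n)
False

f(n) = n³ + n² is O(n³), and g(n) = n log²(n) is O(n log² n).
Since O(n³) grows faster than or equal to O(n log² n), f(n) = o(g(n)) is false.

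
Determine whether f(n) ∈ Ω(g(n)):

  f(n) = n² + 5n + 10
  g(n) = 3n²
True

f(n) = n² + 5n + 10 and g(n) = 3n² are both O(n²).
Big-Ω permits equal growth rates (f ≥ c·g for some c > 0), so f(n) = Ω(g(n)) is true.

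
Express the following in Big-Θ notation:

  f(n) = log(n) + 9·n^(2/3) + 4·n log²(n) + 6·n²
Θ(n²)

Order the terms by growth rate: log(n) ≺ 9·n^(2/3) ≺ 4·n log²(n) ≺ 6·n².
The fastest-growing term 6·n² dominates as n → ∞; dropping its constant factor gives Θ(n²).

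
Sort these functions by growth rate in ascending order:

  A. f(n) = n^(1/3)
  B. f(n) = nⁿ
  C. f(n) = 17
C < A < B

Comparing growth rates:
C = 17 is O(1)
A = n^(1/3) is O(n^(1/3))
B = nⁿ is O(nⁿ)

Therefore, the order from slowest to fastest is: C < A < B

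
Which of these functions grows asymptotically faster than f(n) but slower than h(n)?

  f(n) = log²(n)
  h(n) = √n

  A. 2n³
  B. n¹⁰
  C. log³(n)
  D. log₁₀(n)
C

We need g(n) with log²(n) = o(g(n)) and g(n) = o(√n), i.e. O(log² n) ≺ g ≺ O(√n).
Check each option:
  A. 2n³ — O(n³) does not grow strictly slower than h(n)
  B. n¹⁰ — O(n¹⁰) does not grow strictly slower than h(n)
  C. log³(n) — O(log³ n) is strictly between O(log² n) and O(√n) ✓
  D. log₁₀(n) — O(log n) does not grow strictly faster than f(n)

Only option C (log³(n)) lies strictly between.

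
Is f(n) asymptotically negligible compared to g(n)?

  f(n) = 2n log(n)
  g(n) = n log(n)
False

f(n) = 2n log(n) is O(n log n), and g(n) = n log(n) is O(n log n).
Since they have the same growth rate, f(n) = o(g(n)) is false.
(f = o(g) requires f to grow strictly slower, not equal.)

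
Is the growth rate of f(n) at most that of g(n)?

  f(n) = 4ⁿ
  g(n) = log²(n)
False

f(n) = 4ⁿ is O(4ⁿ), and g(n) = log²(n) is O(log² n).
Since O(4ⁿ) grows faster than O(log² n), f(n) = O(g(n)) is false.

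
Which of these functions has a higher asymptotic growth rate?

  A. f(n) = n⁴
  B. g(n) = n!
B

f(n) = n⁴ is O(n⁴), while g(n) = n! is O(n!).
Since O(n!) grows faster than O(n⁴), g(n) dominates.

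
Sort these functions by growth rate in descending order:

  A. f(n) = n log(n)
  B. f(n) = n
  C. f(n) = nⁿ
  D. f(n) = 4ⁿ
C > D > A > B

Comparing growth rates:
C = nⁿ is O(nⁿ)
D = 4ⁿ is O(4ⁿ)
A = n log(n) is O(n log n)
B = n is O(n)

Therefore, the order from fastest to slowest is: C > D > A > B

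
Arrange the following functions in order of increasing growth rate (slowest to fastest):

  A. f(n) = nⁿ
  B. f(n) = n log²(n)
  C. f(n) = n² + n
B < C < A

Comparing growth rates:
B = n log²(n) is O(n log² n)
C = n² + n is O(n²)
A = nⁿ is O(nⁿ)

Therefore, the order from slowest to fastest is: B < C < A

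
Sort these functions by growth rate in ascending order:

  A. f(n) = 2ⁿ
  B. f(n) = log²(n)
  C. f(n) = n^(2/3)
B < C < A

Comparing growth rates:
B = log²(n) is O(log² n)
C = n^(2/3) is O(n^(2/3))
A = 2ⁿ is O(2ⁿ)

Therefore, the order from slowest to fastest is: B < C < A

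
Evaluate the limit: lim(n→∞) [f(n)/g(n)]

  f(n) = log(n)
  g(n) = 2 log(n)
1/2

Since log(n) and 2 log(n) have the same growth rate (O(log n)),
the ratio converges to a constant: 1/2.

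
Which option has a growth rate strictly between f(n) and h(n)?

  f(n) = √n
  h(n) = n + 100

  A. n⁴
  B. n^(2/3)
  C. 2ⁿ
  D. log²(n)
B

We need g(n) with √n = o(g(n)) and g(n) = o(n + 100), i.e. O(√n) ≺ g ≺ O(n).
Check each option:
  A. n⁴ — O(n⁴) does not grow strictly slower than h(n)
  B. n^(2/3) — O(n^(2/3)) is strictly between O(√n) and O(n) ✓
  C. 2ⁿ — O(2ⁿ) does not grow strictly slower than h(n)
  D. log²(n) — O(log² n) does not grow strictly faster than f(n)

Only option B (n^(2/3)) lies strictly between.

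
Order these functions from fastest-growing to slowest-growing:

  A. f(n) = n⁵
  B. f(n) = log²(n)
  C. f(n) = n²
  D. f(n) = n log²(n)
A > C > D > B

Comparing growth rates:
A = n⁵ is O(n⁵)
C = n² is O(n²)
D = n log²(n) is O(n log² n)
B = log²(n) is O(log² n)

Therefore, the order from fastest to slowest is: A > C > D > B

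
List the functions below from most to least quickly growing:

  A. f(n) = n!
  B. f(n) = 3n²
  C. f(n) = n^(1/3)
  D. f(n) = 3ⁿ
A > D > B > C

Comparing growth rates:
A = n! is O(n!)
D = 3ⁿ is O(3ⁿ)
B = 3n² is O(n²)
C = n^(1/3) is O(n^(1/3))

Therefore, the order from fastest to slowest is: A > D > B > C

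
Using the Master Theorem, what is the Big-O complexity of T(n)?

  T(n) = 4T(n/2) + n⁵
Θ(n⁵)

Master Theorem: a = 4, b = 2, f(n) = n⁵.
Compute the critical exponent d = log₂(4) = 2.
Compare f(n) = Θ(n⁵) against n^d:
  k = 5 > d = 2, so f(n) = Ω(n^(d+ε)) — Case 3.
  Regularity: a·(n/b)^5/n^5 = a/b^5 = 4/32 < 1 ✓.
  The top-level work dominates: T(n) = Θ(f(n)) = Θ(n⁵).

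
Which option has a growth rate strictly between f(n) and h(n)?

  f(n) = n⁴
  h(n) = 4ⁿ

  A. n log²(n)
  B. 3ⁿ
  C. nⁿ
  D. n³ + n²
B

We need g(n) with n⁴ = o(g(n)) and g(n) = o(4ⁿ), i.e. O(n⁴) ≺ g ≺ O(4ⁿ).
Check each option:
  A. n log²(n) — O(n log² n) does not grow strictly faster than f(n)
  B. 3ⁿ — O(3ⁿ) is strictly between O(n⁴) and O(4ⁿ) ✓
  C. nⁿ — O(nⁿ) does not grow strictly slower than h(n)
  D. n³ + n² — O(n³) does not grow strictly faster than f(n)

Only option B (3ⁿ) lies strictly between.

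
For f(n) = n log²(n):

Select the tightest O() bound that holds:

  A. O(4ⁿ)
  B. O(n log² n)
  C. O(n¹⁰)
B

f(n) = n log²(n) is O(n log² n).
All listed options are valid Big-O bounds (upper bounds),
but O(n log² n) is the tightest (smallest valid bound).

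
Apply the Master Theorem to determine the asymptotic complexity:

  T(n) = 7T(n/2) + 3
Θ(n^log₂(7))

Master Theorem: a = 7, b = 2, f(n) = 3.
Compute the critical exponent d = log₂(7) = 2.807.
Compare f(n) = Θ(1) against n^d:
  k = 0 < d = 2.807, so f(n) = O(n^(d-ε)) — Case 1.
  The recursion cost dominates: T(n) = Θ(n^d) = Θ(n^log₂(7)).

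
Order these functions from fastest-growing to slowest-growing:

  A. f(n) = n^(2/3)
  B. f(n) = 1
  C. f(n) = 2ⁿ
C > A > B

Comparing growth rates:
C = 2ⁿ is O(2ⁿ)
A = n^(2/3) is O(n^(2/3))
B = 1 is O(1)

Therefore, the order from fastest to slowest is: C > A > B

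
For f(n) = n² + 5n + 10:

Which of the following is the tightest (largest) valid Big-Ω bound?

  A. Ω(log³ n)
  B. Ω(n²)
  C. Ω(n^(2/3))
B

f(n) = n² + 5n + 10 is Ω(n²).
All listed options are valid Big-Ω bounds (lower bounds),
but Ω(n²) is the tightest (largest valid bound).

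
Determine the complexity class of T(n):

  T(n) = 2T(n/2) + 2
Θ(n)

Master Theorem: a = 2, b = 2, f(n) = 2.
Compute the critical exponent d = log₂(2) = 1.
Compare f(n) = Θ(1) against n^d:
  k = 0 < d = 1, so f(n) = O(n^(d-ε)) — Case 1.
  The recursion cost dominates: T(n) = Θ(n^d) = Θ(n).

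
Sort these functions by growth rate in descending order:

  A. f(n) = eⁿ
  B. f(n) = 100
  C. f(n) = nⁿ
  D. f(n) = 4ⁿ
C > D > A > B

Comparing growth rates:
C = nⁿ is O(nⁿ)
D = 4ⁿ is O(4ⁿ)
A = eⁿ is O(eⁿ)
B = 100 is O(1)

Therefore, the order from fastest to slowest is: C > D > A > B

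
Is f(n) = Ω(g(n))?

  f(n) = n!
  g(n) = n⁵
True

f(n) = n! is O(n!), and g(n) = n⁵ is O(n⁵).
Since O(n!) grows at least as fast as O(n⁵), f(n) = Ω(g(n)) is true.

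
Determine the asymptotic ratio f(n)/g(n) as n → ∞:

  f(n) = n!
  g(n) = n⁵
∞

Since n! (O(n!)) grows faster than n⁵ (O(n⁵)),
the ratio f(n)/g(n) → ∞ as n → ∞.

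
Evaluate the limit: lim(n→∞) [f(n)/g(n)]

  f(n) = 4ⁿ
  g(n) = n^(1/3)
∞

Since 4ⁿ (O(4ⁿ)) grows faster than n^(1/3) (O(n^(1/3))),
the ratio f(n)/g(n) → ∞ as n → ∞.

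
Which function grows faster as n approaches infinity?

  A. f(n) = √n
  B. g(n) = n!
B

f(n) = √n is O(√n), while g(n) = n! is O(n!).
Since O(n!) grows faster than O(√n), g(n) dominates.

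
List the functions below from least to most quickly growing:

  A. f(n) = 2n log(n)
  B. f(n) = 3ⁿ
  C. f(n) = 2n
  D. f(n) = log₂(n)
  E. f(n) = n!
D < C < A < B < E

Comparing growth rates:
D = log₂(n) is O(log n)
C = 2n is O(n)
A = 2n log(n) is O(n log n)
B = 3ⁿ is O(3ⁿ)
E = n! is O(n!)

Therefore, the order from slowest to fastest is: D < C < A < B < E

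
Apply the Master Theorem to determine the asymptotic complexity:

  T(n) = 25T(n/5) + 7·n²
Θ(n² log n)

Master Theorem: a = 25, b = 5, f(n) = 7·n².
Compute the critical exponent d = log₅(25) = 2.
Compare f(n) = Θ(n²) against n^d:
  k = 2 = d, so f(n) = Θ(n^d) — Case 2.
  Work is balanced across levels: T(n) = Θ(n^d log n) = Θ(n² log n).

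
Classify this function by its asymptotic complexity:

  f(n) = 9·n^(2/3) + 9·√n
O(n^(2/3))

The dominant term in 9·n^(2/3) + 9·√n is 9·n^(2/3), which is Θ(n^(2/3)).
Lower-order terms (9·√n) are asymptotically negligible.
Constants are absorbed, so the tightest bound is O(n^(2/3)).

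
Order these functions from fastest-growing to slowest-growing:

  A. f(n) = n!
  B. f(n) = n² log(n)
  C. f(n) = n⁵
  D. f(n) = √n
A > C > B > D

Comparing growth rates:
A = n! is O(n!)
C = n⁵ is O(n⁵)
B = n² log(n) is O(n² log n)
D = √n is O(√n)

Therefore, the order from fastest to slowest is: A > C > B > D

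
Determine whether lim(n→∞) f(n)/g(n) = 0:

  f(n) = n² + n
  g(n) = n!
True

f(n) = n² + n is O(n²), and g(n) = n! is O(n!).
Since O(n²) grows strictly slower than O(n!), f(n) = o(g(n)) is true.
This means lim(n→∞) f(n)/g(n) = 0.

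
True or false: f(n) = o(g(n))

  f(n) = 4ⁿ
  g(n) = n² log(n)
False

f(n) = 4ⁿ is O(4ⁿ), and g(n) = n² log(n) is O(n² log n).
Since O(4ⁿ) grows faster than or equal to O(n² log n), f(n) = o(g(n)) is false.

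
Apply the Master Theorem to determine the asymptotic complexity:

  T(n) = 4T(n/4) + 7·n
Θ(n log n)

Master Theorem: a = 4, b = 4, f(n) = 7·n.
Compute the critical exponent d = log₄(4) = 1.
Compare f(n) = Θ(n) against n^d:
  k = 1 = d, so f(n) = Θ(n^d) — Case 2.
  Work is balanced across levels: T(n) = Θ(n^d log n) = Θ(n log n).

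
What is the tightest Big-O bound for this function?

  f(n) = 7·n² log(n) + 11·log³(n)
O(n² log n)

The dominant term in 7·n² log(n) + 11·log³(n) is 7·n² log(n), which is Θ(n² log n).
Lower-order terms (11·log³(n)) are asymptotically negligible.
Constants are absorbed, so the tightest bound is O(n² log n).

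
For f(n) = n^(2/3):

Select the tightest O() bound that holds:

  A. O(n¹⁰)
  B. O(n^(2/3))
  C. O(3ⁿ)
B

f(n) = n^(2/3) is O(n^(2/3)).
All listed options are valid Big-O bounds (upper bounds),
but O(n^(2/3)) is the tightest (smallest valid bound).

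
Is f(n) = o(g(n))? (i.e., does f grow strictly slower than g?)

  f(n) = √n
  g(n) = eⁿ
True

f(n) = √n is O(√n), and g(n) = eⁿ is O(eⁿ).
Since O(√n) grows strictly slower than O(eⁿ), f(n) = o(g(n)) is true.
This means lim(n→∞) f(n)/g(n) = 0.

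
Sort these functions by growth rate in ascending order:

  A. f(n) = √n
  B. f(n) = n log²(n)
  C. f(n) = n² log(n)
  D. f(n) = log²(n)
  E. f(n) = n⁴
D < A < B < C < E

Comparing growth rates:
D = log²(n) is O(log² n)
A = √n is O(√n)
B = n log²(n) is O(n log² n)
C = n² log(n) is O(n² log n)
E = n⁴ is O(n⁴)

Therefore, the order from slowest to fastest is: D < A < B < C < E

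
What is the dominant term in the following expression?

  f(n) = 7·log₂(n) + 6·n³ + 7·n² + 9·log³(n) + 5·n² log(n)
6·n³

Looking at each term:
  - 7·log₂(n) is O(log n)
  - 6·n³ is O(n³)
  - 7·n² is O(n²)
  - 9·log³(n) is O(log³ n)
  - 5·n² log(n) is O(n² log n)

The term 6·n³ (O(n³)) grows fastest and dominates all others.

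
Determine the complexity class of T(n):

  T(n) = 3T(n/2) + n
Θ(n^log₂(3))

Master Theorem: a = 3, b = 2, f(n) = n.
Compute the critical exponent d = log₂(3) = 1.585.
Compare f(n) = Θ(n) against n^d:
  k = 1 < d = 1.585, so f(n) = O(n^(d-ε)) — Case 1.
  The recursion cost dominates: T(n) = Θ(n^d) = Θ(n^log₂(3)).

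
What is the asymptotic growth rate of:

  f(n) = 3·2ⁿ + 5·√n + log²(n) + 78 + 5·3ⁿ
Θ(3ⁿ)

Order the terms by growth rate: 78 ≺ log²(n) ≺ 5·√n ≺ 3·2ⁿ ≺ 5·3ⁿ.
The fastest-growing term 5·3ⁿ dominates as n → ∞; dropping its constant factor gives Θ(3ⁿ).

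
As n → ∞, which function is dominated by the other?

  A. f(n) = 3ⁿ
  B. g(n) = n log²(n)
B

f(n) = 3ⁿ is O(3ⁿ), while g(n) = n log²(n) is O(n log² n).
Since O(n log² n) grows slower than O(3ⁿ), g(n) is dominated.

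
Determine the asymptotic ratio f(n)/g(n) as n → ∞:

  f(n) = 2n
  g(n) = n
2

Since 2n and n have the same growth rate (O(n)),
the ratio converges to a constant: 2.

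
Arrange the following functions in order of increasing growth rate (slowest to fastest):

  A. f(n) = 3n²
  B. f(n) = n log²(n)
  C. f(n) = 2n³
B < A < C

Comparing growth rates:
B = n log²(n) is O(n log² n)
A = 3n² is O(n²)
C = 2n³ is O(n³)

Therefore, the order from slowest to fastest is: B < A < C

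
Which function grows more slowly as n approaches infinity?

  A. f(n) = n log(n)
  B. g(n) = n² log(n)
A

f(n) = n log(n) is O(n log n), while g(n) = n² log(n) is O(n² log n).
Since O(n log n) grows slower than O(n² log n), f(n) is dominated.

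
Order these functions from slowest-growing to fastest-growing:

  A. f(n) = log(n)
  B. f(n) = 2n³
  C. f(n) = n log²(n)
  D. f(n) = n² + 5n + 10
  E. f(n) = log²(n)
A < E < C < D < B

Comparing growth rates:
A = log(n) is O(log n)
E = log²(n) is O(log² n)
C = n log²(n) is O(n log² n)
D = n² + 5n + 10 is O(n²)
B = 2n³ is O(n³)

Therefore, the order from slowest to fastest is: A < E < C < D < B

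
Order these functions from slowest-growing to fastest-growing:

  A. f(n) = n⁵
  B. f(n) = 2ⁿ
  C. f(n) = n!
A < B < C

Comparing growth rates:
A = n⁵ is O(n⁵)
B = 2ⁿ is O(2ⁿ)
C = n! is O(n!)

Therefore, the order from slowest to fastest is: A < B < C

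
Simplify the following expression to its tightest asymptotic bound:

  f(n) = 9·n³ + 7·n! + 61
Θ(n!)

Order the terms by growth rate: 61 ≺ 9·n³ ≺ 7·n!.
The fastest-growing term 7·n! dominates as n → ∞; dropping its constant factor gives Θ(n!).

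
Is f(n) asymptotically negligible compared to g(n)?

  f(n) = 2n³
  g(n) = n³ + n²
False

f(n) = 2n³ is O(n³), and g(n) = n³ + n² is O(n³).
Since they have the same growth rate, f(n) = o(g(n)) is false.
(f = o(g) requires f to grow strictly slower, not equal.)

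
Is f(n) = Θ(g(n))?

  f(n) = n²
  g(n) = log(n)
False

f(n) = n² is O(n²), and g(n) = log(n) is O(log n).
Since they have different growth rates, f(n) = Θ(g(n)) is false.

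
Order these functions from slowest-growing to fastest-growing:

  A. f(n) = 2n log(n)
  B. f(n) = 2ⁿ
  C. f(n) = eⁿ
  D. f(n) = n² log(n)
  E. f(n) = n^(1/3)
E < A < D < B < C

Comparing growth rates:
E = n^(1/3) is O(n^(1/3))
A = 2n log(n) is O(n log n)
D = n² log(n) is O(n² log n)
B = 2ⁿ is O(2ⁿ)
C = eⁿ is O(eⁿ)

Therefore, the order from slowest to fastest is: E < A < D < B < C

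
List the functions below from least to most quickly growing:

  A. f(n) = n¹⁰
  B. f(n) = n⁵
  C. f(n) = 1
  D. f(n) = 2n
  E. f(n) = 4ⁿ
C < D < B < A < E

Comparing growth rates:
C = 1 is O(1)
D = 2n is O(n)
B = n⁵ is O(n⁵)
A = n¹⁰ is O(n¹⁰)
E = 4ⁿ is O(4ⁿ)

Therefore, the order from slowest to fastest is: C < D < B < A < E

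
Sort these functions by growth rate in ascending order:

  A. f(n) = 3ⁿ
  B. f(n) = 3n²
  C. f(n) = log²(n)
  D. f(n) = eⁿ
C < B < D < A

Comparing growth rates:
C = log²(n) is O(log² n)
B = 3n² is O(n²)
D = eⁿ is O(eⁿ)
A = 3ⁿ is O(3ⁿ)

Therefore, the order from slowest to fastest is: C < B < D < A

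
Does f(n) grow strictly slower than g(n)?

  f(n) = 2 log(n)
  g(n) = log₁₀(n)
False

f(n) = 2 log(n) is O(log n), and g(n) = log₁₀(n) is O(log n).
Since they have the same growth rate, f(n) = o(g(n)) is false.
(f = o(g) requires f to grow strictly slower, not equal.)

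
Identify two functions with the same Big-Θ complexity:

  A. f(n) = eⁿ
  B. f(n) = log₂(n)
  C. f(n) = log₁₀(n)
B and C

Examining each function:
  A. eⁿ is O(eⁿ)
  B. log₂(n) is O(log n)
  C. log₁₀(n) is O(log n)

Functions B and C both have the same complexity class.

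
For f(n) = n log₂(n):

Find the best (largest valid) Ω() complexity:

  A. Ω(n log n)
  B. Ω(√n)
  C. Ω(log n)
A

f(n) = n log₂(n) is Ω(n log n).
All listed options are valid Big-Ω bounds (lower bounds),
but Ω(n log n) is the tightest (largest valid bound).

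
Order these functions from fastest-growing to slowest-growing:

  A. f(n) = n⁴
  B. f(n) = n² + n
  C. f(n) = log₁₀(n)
A > B > C

Comparing growth rates:
A = n⁴ is O(n⁴)
B = n² + n is O(n²)
C = log₁₀(n) is O(log n)

Therefore, the order from fastest to slowest is: A > B > C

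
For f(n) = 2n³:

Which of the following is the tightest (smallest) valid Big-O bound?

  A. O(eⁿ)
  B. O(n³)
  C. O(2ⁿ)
B

f(n) = 2n³ is O(n³).
All listed options are valid Big-O bounds (upper bounds),
but O(n³) is the tightest (smallest valid bound).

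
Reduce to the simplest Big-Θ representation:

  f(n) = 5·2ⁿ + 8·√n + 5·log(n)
Θ(2ⁿ)

Order the terms by growth rate: 5·log(n) ≺ 8·√n ≺ 5·2ⁿ.
The fastest-growing term 5·2ⁿ dominates as n → ∞; dropping its constant factor gives Θ(2ⁿ).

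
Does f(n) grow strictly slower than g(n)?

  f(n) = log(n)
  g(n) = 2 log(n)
False

f(n) = log(n) is O(log n), and g(n) = 2 log(n) is O(log n).
Since they have the same growth rate, f(n) = o(g(n)) is false.
(f = o(g) requires f to grow strictly slower, not equal.)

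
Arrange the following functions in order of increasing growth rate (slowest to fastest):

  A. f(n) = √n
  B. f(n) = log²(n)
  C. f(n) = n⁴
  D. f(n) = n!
B < A < C < D

Comparing growth rates:
B = log²(n) is O(log² n)
A = √n is O(√n)
C = n⁴ is O(n⁴)
D = n! is O(n!)

Therefore, the order from slowest to fastest is: B < A < C < D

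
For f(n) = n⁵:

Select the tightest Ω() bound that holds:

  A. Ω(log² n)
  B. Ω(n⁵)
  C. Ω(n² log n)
B

f(n) = n⁵ is Ω(n⁵).
All listed options are valid Big-Ω bounds (lower bounds),
but Ω(n⁵) is the tightest (largest valid bound).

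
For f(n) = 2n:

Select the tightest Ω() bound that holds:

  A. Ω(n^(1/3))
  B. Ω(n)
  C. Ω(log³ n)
B

f(n) = 2n is Ω(n).
All listed options are valid Big-Ω bounds (lower bounds),
but Ω(n) is the tightest (largest valid bound).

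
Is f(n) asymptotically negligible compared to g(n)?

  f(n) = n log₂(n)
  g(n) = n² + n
True

f(n) = n log₂(n) is O(n log n), and g(n) = n² + n is O(n²).
Since O(n log n) grows strictly slower than O(n²), f(n) = o(g(n)) is true.
This means lim(n→∞) f(n)/g(n) = 0.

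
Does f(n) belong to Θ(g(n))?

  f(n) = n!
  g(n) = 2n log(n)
False

f(n) = n! is O(n!), and g(n) = 2n log(n) is O(n log n).
Since they have different growth rates, f(n) = Θ(g(n)) is false.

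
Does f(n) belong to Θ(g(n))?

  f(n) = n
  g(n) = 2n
True

f(n) = n and g(n) = 2n are both O(n).
Since they have the same asymptotic growth rate, f(n) = Θ(g(n)) is true.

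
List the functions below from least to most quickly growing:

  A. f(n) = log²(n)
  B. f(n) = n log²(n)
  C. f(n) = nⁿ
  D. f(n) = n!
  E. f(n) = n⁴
A < B < E < D < C

Comparing growth rates:
A = log²(n) is O(log² n)
B = n log²(n) is O(n log² n)
E = n⁴ is O(n⁴)
D = n! is O(n!)
C = nⁿ is O(nⁿ)

Therefore, the order from slowest to fastest is: A < B < E < D < C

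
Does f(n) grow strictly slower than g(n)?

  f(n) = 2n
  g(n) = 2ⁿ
True

f(n) = 2n is O(n), and g(n) = 2ⁿ is O(2ⁿ).
Since O(n) grows strictly slower than O(2ⁿ), f(n) = o(g(n)) is true.
This means lim(n→∞) f(n)/g(n) = 0.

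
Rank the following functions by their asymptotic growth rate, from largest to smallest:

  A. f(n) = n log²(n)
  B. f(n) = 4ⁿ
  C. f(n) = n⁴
B > C > A

Comparing growth rates:
B = 4ⁿ is O(4ⁿ)
C = n⁴ is O(n⁴)
A = n log²(n) is O(n log² n)

Therefore, the order from fastest to slowest is: B > C > A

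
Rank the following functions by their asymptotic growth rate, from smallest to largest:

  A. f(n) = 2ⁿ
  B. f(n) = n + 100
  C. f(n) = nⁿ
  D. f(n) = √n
D < B < A < C

Comparing growth rates:
D = √n is O(√n)
B = n + 100 is O(n)
A = 2ⁿ is O(2ⁿ)
C = nⁿ is O(nⁿ)

Therefore, the order from slowest to fastest is: D < B < A < C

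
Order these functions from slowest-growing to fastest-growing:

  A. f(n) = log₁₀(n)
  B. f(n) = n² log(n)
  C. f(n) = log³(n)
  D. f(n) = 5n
A < C < D < B

Comparing growth rates:
A = log₁₀(n) is O(log n)
C = log³(n) is O(log³ n)
D = 5n is O(n)
B = n² log(n) is O(n² log n)

Therefore, the order from slowest to fastest is: A < C < D < B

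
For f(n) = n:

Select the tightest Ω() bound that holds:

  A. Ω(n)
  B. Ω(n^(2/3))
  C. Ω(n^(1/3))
A

f(n) = n is Ω(n).
All listed options are valid Big-Ω bounds (lower bounds),
but Ω(n) is the tightest (largest valid bound).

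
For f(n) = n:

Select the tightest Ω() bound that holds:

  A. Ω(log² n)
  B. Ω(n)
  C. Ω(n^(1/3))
B

f(n) = n is Ω(n).
All listed options are valid Big-Ω bounds (lower bounds),
but Ω(n) is the tightest (largest valid bound).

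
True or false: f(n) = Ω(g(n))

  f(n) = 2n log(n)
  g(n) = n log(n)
True

f(n) = 2n log(n) and g(n) = n log(n) are both O(n log n).
Big-Ω permits equal growth rates (f ≥ c·g for some c > 0), so f(n) = Ω(g(n)) is true.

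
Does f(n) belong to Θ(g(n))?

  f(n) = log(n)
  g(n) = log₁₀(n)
True

f(n) = log(n) and g(n) = log₁₀(n) are both O(log n).
Since they have the same asymptotic growth rate, f(n) = Θ(g(n)) is true.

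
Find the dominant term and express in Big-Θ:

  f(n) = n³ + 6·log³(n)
Θ(n³)

Order the terms by growth rate: 6·log³(n) ≺ n³.
The fastest-growing term n³ dominates as n → ∞; dropping its constant factor gives Θ(n³).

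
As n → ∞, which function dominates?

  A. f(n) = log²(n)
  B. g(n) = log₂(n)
A

f(n) = log²(n) is O(log² n), while g(n) = log₂(n) is O(log n).
Since O(log² n) grows faster than O(log n), f(n) dominates.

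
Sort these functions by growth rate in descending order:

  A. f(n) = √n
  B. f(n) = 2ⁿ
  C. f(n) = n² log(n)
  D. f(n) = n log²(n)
B > C > D > A

Comparing growth rates:
B = 2ⁿ is O(2ⁿ)
C = n² log(n) is O(n² log n)
D = n log²(n) is O(n log² n)
A = √n is O(√n)

Therefore, the order from fastest to slowest is: B > C > D > A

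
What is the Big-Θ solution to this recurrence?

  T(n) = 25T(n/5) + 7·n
Θ(n²)

Master Theorem: a = 25, b = 5, f(n) = 7·n.
Compute the critical exponent d = log₅(25) = 2.
Compare f(n) = Θ(n) against n^d:
  k = 1 < d = 2, so f(n) = O(n^(d-ε)) — Case 1.
  The recursion cost dominates: T(n) = Θ(n^d) = Θ(n²).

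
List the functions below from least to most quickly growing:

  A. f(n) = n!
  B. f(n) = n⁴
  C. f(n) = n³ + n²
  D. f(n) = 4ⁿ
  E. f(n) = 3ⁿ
C < B < E < D < A

Comparing growth rates:
C = n³ + n² is O(n³)
B = n⁴ is O(n⁴)
E = 3ⁿ is O(3ⁿ)
D = 4ⁿ is O(4ⁿ)
A = n! is O(n!)

Therefore, the order from slowest to fastest is: C < B < E < D < A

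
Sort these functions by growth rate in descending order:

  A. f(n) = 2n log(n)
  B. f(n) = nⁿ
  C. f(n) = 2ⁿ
B > C > A

Comparing growth rates:
B = nⁿ is O(nⁿ)
C = 2ⁿ is O(2ⁿ)
A = 2n log(n) is O(n log n)

Therefore, the order from fastest to slowest is: B > C > A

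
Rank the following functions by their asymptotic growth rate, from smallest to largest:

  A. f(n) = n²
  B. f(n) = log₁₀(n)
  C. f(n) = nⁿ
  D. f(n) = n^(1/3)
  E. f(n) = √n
B < D < E < A < C

Comparing growth rates:
B = log₁₀(n) is O(log n)
D = n^(1/3) is O(n^(1/3))
E = √n is O(√n)
A = n² is O(n²)
C = nⁿ is O(nⁿ)

Therefore, the order from slowest to fastest is: B < D < E < A < C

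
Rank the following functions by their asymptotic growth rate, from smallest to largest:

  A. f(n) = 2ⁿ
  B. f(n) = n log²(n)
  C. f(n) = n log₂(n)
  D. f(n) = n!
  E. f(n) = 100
E < C < B < A < D

Comparing growth rates:
E = 100 is O(1)
C = n log₂(n) is O(n log n)
B = n log²(n) is O(n log² n)
A = 2ⁿ is O(2ⁿ)
D = n! is O(n!)

Therefore, the order from slowest to fastest is: E < C < B < A < D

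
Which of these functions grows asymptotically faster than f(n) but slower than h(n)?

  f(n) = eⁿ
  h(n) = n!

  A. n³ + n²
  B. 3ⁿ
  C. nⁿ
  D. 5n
B

We need g(n) with eⁿ = o(g(n)) and g(n) = o(n!), i.e. O(eⁿ) ≺ g ≺ O(n!).
Check each option:
  A. n³ + n² — O(n³) does not grow strictly faster than f(n)
  B. 3ⁿ — O(3ⁿ) is strictly between O(eⁿ) and O(n!) ✓
  C. nⁿ — O(nⁿ) does not grow strictly slower than h(n)
  D. 5n — O(n) does not grow strictly faster than f(n)

Only option B (3ⁿ) lies strictly between.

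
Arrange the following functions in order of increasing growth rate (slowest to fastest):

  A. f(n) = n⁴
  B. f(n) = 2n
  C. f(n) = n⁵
B < A < C

Comparing growth rates:
B = 2n is O(n)
A = n⁴ is O(n⁴)
C = n⁵ is O(n⁵)

Therefore, the order from slowest to fastest is: B < A < C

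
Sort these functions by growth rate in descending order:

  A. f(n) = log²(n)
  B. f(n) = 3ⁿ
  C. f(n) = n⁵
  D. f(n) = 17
B > C > A > D

Comparing growth rates:
B = 3ⁿ is O(3ⁿ)
C = n⁵ is O(n⁵)
A = log²(n) is O(log² n)
D = 17 is O(1)

Therefore, the order from fastest to slowest is: B > C > A > D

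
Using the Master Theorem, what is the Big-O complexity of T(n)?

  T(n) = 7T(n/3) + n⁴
Θ(n⁴)

Master Theorem: a = 7, b = 3, f(n) = n⁴.
Compute the critical exponent d = log₃(7) = 1.771.
Compare f(n) = Θ(n⁴) against n^d:
  k = 4 > d = 1.771, so f(n) = Ω(n^(d+ε)) — Case 3.
  Regularity: a·(n/b)^4/n^4 = a/b^4 = 7/81 < 1 ✓.
  The top-level work dominates: T(n) = Θ(f(n)) = Θ(n⁴).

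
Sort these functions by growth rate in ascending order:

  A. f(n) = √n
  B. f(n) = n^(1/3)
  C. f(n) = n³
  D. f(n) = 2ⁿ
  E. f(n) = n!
B < A < C < D < E

Comparing growth rates:
B = n^(1/3) is O(n^(1/3))
A = √n is O(√n)
C = n³ is O(n³)
D = 2ⁿ is O(2ⁿ)
E = n! is O(n!)

Therefore, the order from slowest to fastest is: B < A < C < D < E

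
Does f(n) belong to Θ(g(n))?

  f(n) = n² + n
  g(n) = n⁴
False

f(n) = n² + n is O(n²), and g(n) = n⁴ is O(n⁴).
Since they have different growth rates, f(n) = Θ(g(n)) is false.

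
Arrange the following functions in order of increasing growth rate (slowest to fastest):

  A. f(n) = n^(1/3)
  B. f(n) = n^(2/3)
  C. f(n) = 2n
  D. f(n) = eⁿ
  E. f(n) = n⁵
A < B < C < E < D

Comparing growth rates:
A = n^(1/3) is O(n^(1/3))
B = n^(2/3) is O(n^(2/3))
C = 2n is O(n)
E = n⁵ is O(n⁵)
D = eⁿ is O(eⁿ)

Therefore, the order from slowest to fastest is: A < B < C < E < D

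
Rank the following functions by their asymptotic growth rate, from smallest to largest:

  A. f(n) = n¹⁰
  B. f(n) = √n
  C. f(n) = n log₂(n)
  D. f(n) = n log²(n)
B < C < D < A

Comparing growth rates:
B = √n is O(√n)
C = n log₂(n) is O(n log n)
D = n log²(n) is O(n log² n)
A = n¹⁰ is O(n¹⁰)

Therefore, the order from slowest to fastest is: B < C < D < A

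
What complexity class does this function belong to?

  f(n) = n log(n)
O(n log n)

The dominant term in n log(n) is n log(n), which is Θ(n log n).
Constants are absorbed, so the tightest bound is O(n log n).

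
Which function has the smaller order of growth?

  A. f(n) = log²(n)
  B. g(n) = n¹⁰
A

f(n) = log²(n) is O(log² n), while g(n) = n¹⁰ is O(n¹⁰).
Since O(log² n) grows slower than O(n¹⁰), f(n) is dominated.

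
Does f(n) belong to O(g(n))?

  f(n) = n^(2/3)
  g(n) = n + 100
True

f(n) = n^(2/3) is O(n^(2/3)), and g(n) = n + 100 is O(n).
Since O(n^(2/3)) ⊆ O(n) (f grows no faster than g), f(n) = O(g(n)) is true.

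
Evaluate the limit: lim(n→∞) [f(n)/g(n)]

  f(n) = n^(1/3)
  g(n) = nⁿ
0

Since n^(1/3) (O(n^(1/3))) grows slower than nⁿ (O(nⁿ)),
the ratio f(n)/g(n) → 0 as n → ∞.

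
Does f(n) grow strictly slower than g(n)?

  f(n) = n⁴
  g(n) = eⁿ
True

f(n) = n⁴ is O(n⁴), and g(n) = eⁿ is O(eⁿ).
Since O(n⁴) grows strictly slower than O(eⁿ), f(n) = o(g(n)) is true.
This means lim(n→∞) f(n)/g(n) = 0.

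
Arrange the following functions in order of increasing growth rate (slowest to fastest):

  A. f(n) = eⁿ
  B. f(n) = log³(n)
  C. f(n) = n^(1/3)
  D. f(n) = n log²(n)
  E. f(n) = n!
B < C < D < A < E

Comparing growth rates:
B = log³(n) is O(log³ n)
C = n^(1/3) is O(n^(1/3))
D = n log²(n) is O(n log² n)
A = eⁿ is O(eⁿ)
E = n! is O(n!)

Therefore, the order from slowest to fastest is: B < C < D < A < E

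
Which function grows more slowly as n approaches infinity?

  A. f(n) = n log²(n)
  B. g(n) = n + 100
B

f(n) = n log²(n) is O(n log² n), while g(n) = n + 100 is O(n).
Since O(n) grows slower than O(n log² n), g(n) is dominated.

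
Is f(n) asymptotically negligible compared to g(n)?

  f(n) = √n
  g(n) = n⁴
True

f(n) = √n is O(√n), and g(n) = n⁴ is O(n⁴).
Since O(√n) grows strictly slower than O(n⁴), f(n) = o(g(n)) is true.
This means lim(n→∞) f(n)/g(n) = 0.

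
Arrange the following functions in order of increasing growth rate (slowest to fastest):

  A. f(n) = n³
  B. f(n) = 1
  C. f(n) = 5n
B < C < A

Comparing growth rates:
B = 1 is O(1)
C = 5n is O(n)
A = n³ is O(n³)

Therefore, the order from slowest to fastest is: B < C < A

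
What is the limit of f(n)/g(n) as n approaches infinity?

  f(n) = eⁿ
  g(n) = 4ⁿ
0

Since eⁿ (O(eⁿ)) grows slower than 4ⁿ (O(4ⁿ)),
the ratio f(n)/g(n) → 0 as n → ∞.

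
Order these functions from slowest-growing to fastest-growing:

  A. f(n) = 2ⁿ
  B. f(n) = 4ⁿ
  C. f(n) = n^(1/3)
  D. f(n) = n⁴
C < D < A < B

Comparing growth rates:
C = n^(1/3) is O(n^(1/3))
D = n⁴ is O(n⁴)
A = 2ⁿ is O(2ⁿ)
B = 4ⁿ is O(4ⁿ)

Therefore, the order from slowest to fastest is: C < D < A < B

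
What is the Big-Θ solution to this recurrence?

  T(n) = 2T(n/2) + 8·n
Θ(n log n)

Master Theorem: a = 2, b = 2, f(n) = 8·n.
Compute the critical exponent d = log₂(2) = 1.
Compare f(n) = Θ(n) against n^d:
  k = 1 = d, so f(n) = Θ(n^d) — Case 2.
  Work is balanced across levels: T(n) = Θ(n^d log n) = Θ(n log n).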